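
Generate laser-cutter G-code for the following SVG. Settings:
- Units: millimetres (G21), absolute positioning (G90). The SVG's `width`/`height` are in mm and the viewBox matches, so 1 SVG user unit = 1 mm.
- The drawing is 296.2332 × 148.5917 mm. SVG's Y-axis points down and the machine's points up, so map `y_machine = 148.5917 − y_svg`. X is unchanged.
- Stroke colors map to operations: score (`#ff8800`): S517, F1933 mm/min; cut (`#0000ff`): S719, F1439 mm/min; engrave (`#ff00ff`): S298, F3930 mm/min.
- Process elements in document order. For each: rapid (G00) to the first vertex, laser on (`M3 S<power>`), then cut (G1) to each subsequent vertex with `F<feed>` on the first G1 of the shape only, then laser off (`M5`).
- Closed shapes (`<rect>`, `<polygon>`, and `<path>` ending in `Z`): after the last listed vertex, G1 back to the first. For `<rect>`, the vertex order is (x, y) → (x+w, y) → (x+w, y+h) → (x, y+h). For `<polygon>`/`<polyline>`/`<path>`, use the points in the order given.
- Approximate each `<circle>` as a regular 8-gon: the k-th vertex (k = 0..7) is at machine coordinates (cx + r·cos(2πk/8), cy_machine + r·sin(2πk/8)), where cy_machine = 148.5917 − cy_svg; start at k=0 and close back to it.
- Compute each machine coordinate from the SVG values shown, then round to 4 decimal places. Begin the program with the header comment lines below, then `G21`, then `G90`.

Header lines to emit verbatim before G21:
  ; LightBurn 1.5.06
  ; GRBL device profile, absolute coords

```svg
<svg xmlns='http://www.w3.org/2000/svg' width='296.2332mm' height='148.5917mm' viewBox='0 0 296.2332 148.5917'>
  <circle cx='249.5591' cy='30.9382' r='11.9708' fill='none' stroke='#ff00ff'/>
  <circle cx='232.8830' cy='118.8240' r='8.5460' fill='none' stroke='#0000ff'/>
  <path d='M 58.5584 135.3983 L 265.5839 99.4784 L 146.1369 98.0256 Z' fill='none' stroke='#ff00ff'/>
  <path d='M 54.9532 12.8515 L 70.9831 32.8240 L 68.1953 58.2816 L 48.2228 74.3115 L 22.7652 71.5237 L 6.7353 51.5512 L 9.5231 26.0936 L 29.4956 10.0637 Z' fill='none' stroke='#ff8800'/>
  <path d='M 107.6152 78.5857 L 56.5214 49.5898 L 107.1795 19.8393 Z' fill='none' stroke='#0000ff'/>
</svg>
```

; LightBurn 1.5.06
; GRBL device profile, absolute coords
G21
G90
G00 X261.5299 Y117.6535
M3 S298
G1 X258.0237 Y126.1181 F3930
G1 X249.5591 Y129.6243
G1 X241.0945 Y126.1181
G1 X237.5883 Y117.6535
G1 X241.0945 Y109.1889
G1 X249.5591 Y105.6827
G1 X258.0237 Y109.1889
G1 X261.5299 Y117.6535
M5
G00 X241.4290 Y29.7677
M3 S719
G1 X238.9259 Y35.8106 F1439
G1 X232.8830 Y38.3137
G1 X226.8401 Y35.8106
G1 X224.3370 Y29.7677
G1 X226.8401 Y23.7248
G1 X232.8830 Y21.2217
G1 X238.9259 Y23.7248
G1 X241.4290 Y29.7677
M5
G00 X58.5584 Y13.1934
M3 S298
G1 X265.5839 Y49.1133 F3930
G1 X146.1369 Y50.5661
G1 X58.5584 Y13.1934
M5
G00 X54.9532 Y135.7402
M3 S517
G1 X70.9831 Y115.7677 F1933
G1 X68.1953 Y90.3101
G1 X48.2228 Y74.2802
G1 X22.7652 Y77.0680
G1 X6.7353 Y97.0405
G1 X9.5231 Y122.4981
G1 X29.4956 Y138.5280
G1 X54.9532 Y135.7402
M5
G00 X107.6152 Y70.0060
M3 S719
G1 X56.5214 Y99.0019 F1439
G1 X107.1795 Y128.7524
G1 X107.6152 Y70.0060
M5

1 u = 1 mm; y_m = 148.5917 − y.

[1] `<circle>` circle, #ff00ff→engrave S298 F3930: (261.5299,117.6535) → (258.0237,126.1181) → (249.5591,129.6243) → (241.0945,126.1181) → (237.5883,117.6535) → (241.0945,109.1889) → (249.5591,105.6827) → (258.0237,109.1889) → (261.5299,117.6535) (closed)

[2] `<circle>` circle, #0000ff→cut S719 F1439: (241.4290,29.7677) → (238.9259,35.8106) → (232.8830,38.3137) → (226.8401,35.8106) → (224.3370,29.7677) → (226.8401,23.7248) → (232.8830,21.2217) → (238.9259,23.7248) → (241.4290,29.7677) (closed)

[3] `<path>` closed polygon, #ff00ff→engrave S298 F3930: (58.5584,13.1934) → (265.5839,49.1133) → (146.1369,50.5661) → (58.5584,13.1934) (closed)

[4] `<path>` regular polygon, #ff8800→score S517 F1933: (54.9532,135.7402) → (70.9831,115.7677) → (68.1953,90.3101) → (48.2228,74.2802) → (22.7652,77.0680) → (6.7353,97.0405) → (9.5231,122.4981) → (29.4956,138.5280) → (54.9532,135.7402) (closed)

[5] `<path>` regular polygon, #0000ff→cut S719 F1439: (107.6152,70.0060) → (56.5214,99.0019) → (107.1795,128.7524) → (107.6152,70.0060) (closed)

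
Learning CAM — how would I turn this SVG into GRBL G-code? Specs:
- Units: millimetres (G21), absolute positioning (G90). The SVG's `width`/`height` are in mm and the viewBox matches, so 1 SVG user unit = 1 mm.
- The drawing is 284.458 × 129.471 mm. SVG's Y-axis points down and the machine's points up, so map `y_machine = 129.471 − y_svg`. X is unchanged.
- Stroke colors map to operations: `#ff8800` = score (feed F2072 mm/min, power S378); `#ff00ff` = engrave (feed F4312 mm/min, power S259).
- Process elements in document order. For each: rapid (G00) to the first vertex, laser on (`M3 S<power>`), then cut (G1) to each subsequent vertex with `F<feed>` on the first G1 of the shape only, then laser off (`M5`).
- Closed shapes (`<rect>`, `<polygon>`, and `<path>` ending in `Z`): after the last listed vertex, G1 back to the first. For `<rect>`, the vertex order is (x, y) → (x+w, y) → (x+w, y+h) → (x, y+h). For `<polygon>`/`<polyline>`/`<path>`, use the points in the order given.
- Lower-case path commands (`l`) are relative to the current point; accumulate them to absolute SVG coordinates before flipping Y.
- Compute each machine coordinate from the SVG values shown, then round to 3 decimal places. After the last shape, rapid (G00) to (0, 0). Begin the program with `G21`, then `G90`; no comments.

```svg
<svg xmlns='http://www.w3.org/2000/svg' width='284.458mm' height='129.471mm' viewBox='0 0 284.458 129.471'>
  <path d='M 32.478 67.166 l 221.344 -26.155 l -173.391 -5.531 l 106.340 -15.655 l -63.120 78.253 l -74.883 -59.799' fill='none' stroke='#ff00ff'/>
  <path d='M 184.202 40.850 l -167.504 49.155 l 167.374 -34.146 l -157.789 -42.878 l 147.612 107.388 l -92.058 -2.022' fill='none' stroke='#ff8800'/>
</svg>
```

G21
G90
G00 X32.478 Y62.305
M3 S259
G1 X253.822 Y88.460 F4312
G1 X80.431 Y93.991
G1 X186.771 Y109.646
G1 X123.651 Y31.393
G1 X48.768 Y91.192
M5
G00 X184.202 Y88.621
M3 S378
G1 X16.698 Y39.466 F2072
G1 X184.072 Y73.612
G1 X26.283 Y116.490
G1 X173.895 Y9.102
G1 X81.837 Y11.124
M5
G00 X0.000 Y0.000

1 u = 1 mm; y_m = 129.471 − y.

[1] `<path>` open polyline, #ff00ff→engrave S259 F4312: (32.478,62.305) → (253.822,88.460) → (80.431,93.991) → (186.771,109.646) → (123.651,31.393) → (48.768,91.192)

[2] `<path>` open polyline, #ff8800→score S378 F2072: (184.202,88.621) → (16.698,39.466) → (184.072,73.612) → (26.283,116.490) → (173.895,9.102) → (81.837,11.124)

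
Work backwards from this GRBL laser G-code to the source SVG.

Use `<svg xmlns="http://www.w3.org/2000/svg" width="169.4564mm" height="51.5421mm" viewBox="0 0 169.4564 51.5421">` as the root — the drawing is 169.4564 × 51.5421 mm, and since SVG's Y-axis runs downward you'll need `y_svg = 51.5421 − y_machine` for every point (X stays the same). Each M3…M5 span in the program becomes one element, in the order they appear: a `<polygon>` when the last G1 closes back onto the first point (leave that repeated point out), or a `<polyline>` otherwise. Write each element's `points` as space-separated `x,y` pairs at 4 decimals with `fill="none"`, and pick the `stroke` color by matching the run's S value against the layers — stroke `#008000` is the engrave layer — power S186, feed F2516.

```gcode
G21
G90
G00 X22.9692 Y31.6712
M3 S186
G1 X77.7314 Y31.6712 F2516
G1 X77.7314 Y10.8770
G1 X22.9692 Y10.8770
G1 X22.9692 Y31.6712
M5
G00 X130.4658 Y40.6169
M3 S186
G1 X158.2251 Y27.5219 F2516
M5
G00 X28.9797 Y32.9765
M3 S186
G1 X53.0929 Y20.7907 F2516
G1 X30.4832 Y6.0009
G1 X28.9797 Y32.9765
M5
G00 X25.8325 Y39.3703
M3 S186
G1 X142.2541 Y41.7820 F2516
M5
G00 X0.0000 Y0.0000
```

Machine Y-up, SVG Y-down with viewBox height 51.5421, so y_svg = 51.5421 − y_machine; X carries over. Every run uses S186, so all elements get stroke `#008000` (engrave).

Run 1: The run returns to its start, so emit a `<polygon>` with points (Y-flipped): 22.9692,19.8709 77.7314,19.8709 77.7314,40.6651 22.9692,40.6651.

Run 2: The run is open, so emit a `<polyline>` with points (Y-flipped): 130.4658,10.9252 158.2251,24.0202.

Run 3: The run returns to its start, so emit a `<polygon>` with points (Y-flipped): 28.9797,18.5656 53.0929,30.7514 30.4832,45.5412.

Run 4: The run is open, so emit a `<polyline>` with points (Y-flipped): 25.8325,12.1718 142.2541,9.7601.

<svg xmlns="http://www.w3.org/2000/svg" width="169.4564mm" height="51.5421mm" viewBox="0 0 169.4564 51.5421">
  <polygon points="22.9692,19.8709 77.7314,19.8709 77.7314,40.6651 22.9692,40.6651" fill="none" stroke="#008000"/>
  <polyline points="130.4658,10.9252 158.2251,24.0202" fill="none" stroke="#008000"/>
  <polygon points="28.9797,18.5656 53.0929,30.7514 30.4832,45.5412" fill="none" stroke="#008000"/>
  <polyline points="25.8325,12.1718 142.2541,9.7601" fill="none" stroke="#008000"/>
</svg>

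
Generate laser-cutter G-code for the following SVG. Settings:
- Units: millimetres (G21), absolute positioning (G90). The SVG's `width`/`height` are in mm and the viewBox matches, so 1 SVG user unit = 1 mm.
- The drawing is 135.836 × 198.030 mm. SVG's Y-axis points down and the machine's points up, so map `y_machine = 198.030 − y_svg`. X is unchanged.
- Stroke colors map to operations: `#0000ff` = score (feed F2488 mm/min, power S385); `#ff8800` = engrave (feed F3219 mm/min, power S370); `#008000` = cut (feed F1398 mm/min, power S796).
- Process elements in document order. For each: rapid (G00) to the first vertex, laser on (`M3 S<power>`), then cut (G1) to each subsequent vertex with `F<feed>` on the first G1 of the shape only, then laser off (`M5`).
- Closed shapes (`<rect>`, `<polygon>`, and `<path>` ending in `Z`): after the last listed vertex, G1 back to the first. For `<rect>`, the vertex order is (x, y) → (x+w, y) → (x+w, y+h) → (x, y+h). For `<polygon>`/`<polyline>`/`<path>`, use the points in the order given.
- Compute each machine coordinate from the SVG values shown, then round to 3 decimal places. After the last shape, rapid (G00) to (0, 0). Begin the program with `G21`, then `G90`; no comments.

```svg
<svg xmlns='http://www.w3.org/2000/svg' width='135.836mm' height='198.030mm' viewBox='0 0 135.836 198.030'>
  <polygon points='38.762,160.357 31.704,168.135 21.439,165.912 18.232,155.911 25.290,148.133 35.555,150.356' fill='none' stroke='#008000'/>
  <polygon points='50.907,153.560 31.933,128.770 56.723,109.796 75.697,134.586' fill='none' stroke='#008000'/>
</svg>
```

G21
G90
G00 X38.762 Y37.673
M3 S796
G1 X31.704 Y29.895 F1398
G1 X21.439 Y32.118
G1 X18.232 Y42.119
G1 X25.290 Y49.897
G1 X35.555 Y47.674
G1 X38.762 Y37.673
M5
G00 X50.907 Y44.470
M3 S796
G1 X31.933 Y69.260 F1398
G1 X56.723 Y88.234
G1 X75.697 Y63.444
G1 X50.907 Y44.470
M5
G00 X0.000 Y0.000

1 u = 1 mm; y_m = 198.030 − y.

[1] `<polygon>` regular polygon, #008000→cut S796 F1398: (38.762,37.673) → (31.704,29.895) → (21.439,32.118) → (18.232,42.119) → (25.290,49.897) → (35.555,47.674) → (38.762,37.673) (closed)

[2] `<polygon>` regular polygon, #008000→cut S796 F1398: (50.907,44.470) → (31.933,69.260) → (56.723,88.234) → (75.697,63.444) → (50.907,44.470) (closed)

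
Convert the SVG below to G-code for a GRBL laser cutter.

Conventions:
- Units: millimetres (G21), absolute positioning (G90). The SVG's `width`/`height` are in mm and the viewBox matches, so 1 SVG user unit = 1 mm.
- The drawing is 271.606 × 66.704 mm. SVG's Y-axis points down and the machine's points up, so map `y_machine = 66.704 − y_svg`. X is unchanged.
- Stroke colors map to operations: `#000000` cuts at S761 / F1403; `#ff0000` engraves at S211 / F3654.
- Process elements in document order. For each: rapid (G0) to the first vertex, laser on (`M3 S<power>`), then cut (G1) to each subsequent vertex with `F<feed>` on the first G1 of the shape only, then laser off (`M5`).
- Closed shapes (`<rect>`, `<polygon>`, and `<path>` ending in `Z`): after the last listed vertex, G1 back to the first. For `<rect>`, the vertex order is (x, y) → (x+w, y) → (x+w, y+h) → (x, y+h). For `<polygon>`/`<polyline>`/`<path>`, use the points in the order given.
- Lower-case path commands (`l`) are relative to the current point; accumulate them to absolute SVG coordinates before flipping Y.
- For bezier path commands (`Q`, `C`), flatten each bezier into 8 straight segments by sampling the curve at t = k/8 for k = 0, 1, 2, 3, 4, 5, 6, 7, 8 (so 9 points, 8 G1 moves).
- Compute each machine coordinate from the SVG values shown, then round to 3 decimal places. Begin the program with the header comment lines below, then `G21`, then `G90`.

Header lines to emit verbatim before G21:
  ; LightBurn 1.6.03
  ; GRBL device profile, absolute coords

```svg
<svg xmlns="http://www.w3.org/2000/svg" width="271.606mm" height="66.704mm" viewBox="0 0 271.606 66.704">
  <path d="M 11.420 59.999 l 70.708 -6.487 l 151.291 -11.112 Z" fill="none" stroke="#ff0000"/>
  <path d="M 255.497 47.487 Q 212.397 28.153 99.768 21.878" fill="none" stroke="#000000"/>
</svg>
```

; LightBurn 1.6.03
; GRBL device profile, absolute coords
G21
G90
G0 X11.420 Y6.705
M3 S211
G1 X82.128 Y13.192 F3654
G1 X233.419 Y24.304
G1 X11.420 Y6.705
M5
G0 X255.497 Y19.217
M3 S761
G1 X243.636 Y23.846 F1403
G1 X229.601 Y28.068
G1 X213.394 Y31.881
G1 X195.015 Y35.286
G1 X174.462 Y38.283
G1 X151.737 Y40.872
G1 X126.839 Y43.053
G1 X99.768 Y44.826
M5

Since the viewBox matches the mm dimensions, user units are millimetres directly. The only transform is the Y-flip y_m = 66.704 − y_svg.

Shape 1 is a closed polygon drawn with `<path>`. Its stroke #ff0000 means engrave at S211, F3654. After flipping Y the toolpath is (11.420,6.705) → (82.128,13.192) → (233.419,24.304) → (11.420,6.705), returning to the start.

Shape 2 is a quadratic bezier drawn with `<path>`. Its stroke #000000 means cut at S761, F1403. After flipping Y the toolpath is (255.497,19.217) → (243.636,23.846) → (229.601,28.068) → (213.394,31.881) → (195.015,35.286) → (174.462,38.283) → (151.737,40.872) → (126.839,43.053) → (99.768,44.826).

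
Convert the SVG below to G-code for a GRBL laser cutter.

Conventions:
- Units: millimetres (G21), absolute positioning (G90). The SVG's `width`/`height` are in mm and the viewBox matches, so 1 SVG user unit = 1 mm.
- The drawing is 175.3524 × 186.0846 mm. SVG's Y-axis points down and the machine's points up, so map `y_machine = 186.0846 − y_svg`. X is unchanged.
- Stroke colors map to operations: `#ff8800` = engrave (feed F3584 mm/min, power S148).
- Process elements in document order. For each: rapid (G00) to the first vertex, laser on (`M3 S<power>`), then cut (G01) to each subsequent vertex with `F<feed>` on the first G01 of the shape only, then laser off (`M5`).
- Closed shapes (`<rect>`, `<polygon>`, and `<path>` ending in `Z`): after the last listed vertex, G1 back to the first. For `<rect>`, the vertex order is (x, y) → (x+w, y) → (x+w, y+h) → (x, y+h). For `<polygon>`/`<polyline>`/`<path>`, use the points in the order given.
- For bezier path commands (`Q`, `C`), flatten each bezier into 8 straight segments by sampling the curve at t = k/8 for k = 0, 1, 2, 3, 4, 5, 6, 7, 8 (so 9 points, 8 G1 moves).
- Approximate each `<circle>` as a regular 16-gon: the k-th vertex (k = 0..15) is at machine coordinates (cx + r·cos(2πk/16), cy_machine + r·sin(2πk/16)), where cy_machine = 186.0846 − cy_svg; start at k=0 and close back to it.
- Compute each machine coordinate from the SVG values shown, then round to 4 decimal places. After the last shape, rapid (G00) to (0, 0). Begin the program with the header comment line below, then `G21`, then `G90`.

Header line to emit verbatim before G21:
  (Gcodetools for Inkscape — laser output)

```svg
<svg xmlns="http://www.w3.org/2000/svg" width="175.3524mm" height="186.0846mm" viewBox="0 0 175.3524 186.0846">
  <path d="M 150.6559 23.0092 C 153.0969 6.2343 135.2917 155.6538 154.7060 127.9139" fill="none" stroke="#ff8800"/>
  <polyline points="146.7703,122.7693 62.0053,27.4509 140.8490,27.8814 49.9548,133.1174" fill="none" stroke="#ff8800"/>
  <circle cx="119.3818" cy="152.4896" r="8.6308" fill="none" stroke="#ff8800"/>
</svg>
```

(Gcodetools for Inkscape — laser output)
G21
G90
G00 X150.6559 Y163.0754
M3 S148
G01 X150.7345 Y162.2462 F3584
G01 X149.5884 Y149.8600
G01 X147.8911 Y129.9404
G01 X146.3160 Y106.5112
G01 X145.5365 Y83.5959
G01 X146.2260 Y65.2183
G01 X149.0581 Y55.4020
G01 X154.7060 Y58.1707
M5
G00 X146.7703 Y63.3153
M3 S148
G01 X62.0053 Y158.6337 F3584
G01 X140.8490 Y158.2032
G01 X49.9548 Y52.9672
M5
G00 X128.0126 Y33.5950
M3 S148
G01 X127.3556 Y36.8979 F3584
G01 X125.4847 Y39.6979
G01 X122.6847 Y41.5688
G01 X119.3818 Y42.2258
G01 X116.0789 Y41.5688
G01 X113.2789 Y39.6979
G01 X111.4080 Y36.8979
G01 X110.7510 Y33.5950
G01 X111.4080 Y30.2921
G01 X113.2789 Y27.4921
G01 X116.0789 Y25.6212
G01 X119.3818 Y24.9642
G01 X122.6847 Y25.6212
G01 X125.4847 Y27.4921
G01 X127.3556 Y30.2921
G01 X128.0126 Y33.5950
M5
G00 X0.0000 Y0.0000

Since the viewBox matches the mm dimensions, user units are millimetres directly. The only transform is the Y-flip y_m = 186.0846 − y_svg.

Shape 1 is a cubic bezier drawn with `<path>`. Its stroke #ff8800 means engrave at S148, F3584. After flipping Y the toolpath is (150.6559,163.0754) → (150.7345,162.2462) → (149.5884,149.8600) → (147.8911,129.9404) → (146.3160,106.5112) → (145.5365,83.5959) → (146.2260,65.2183) → (149.0581,55.4020) → (154.7060,58.1707).

Shape 2 is a open polyline drawn with `<polyline>`. Its stroke #ff8800 means engrave at S148, F3584. After flipping Y the toolpath is (146.7703,63.3153) → (62.0053,158.6337) → (140.8490,158.2032) → (49.9548,52.9672).

Shape 3 is a circle drawn with `<circle>`. Its stroke #ff8800 means engrave at S148, F3584. After flipping Y the toolpath is (128.0126,33.5950) → (127.3556,36.8979) → (125.4847,39.6979) → (122.6847,41.5688) → (119.3818,42.2258) → (116.0789,41.5688) → (113.2789,39.6979) → (111.4080,36.8979) → (110.7510,33.5950) → (111.4080,30.2921) → (113.2789,27.4921) → (116.0789,25.6212) → (119.3818,24.9642) → (122.6847,25.6212) → (125.4847,27.4921) → (127.3556,30.2921) → (128.0126,33.5950), returning to the start.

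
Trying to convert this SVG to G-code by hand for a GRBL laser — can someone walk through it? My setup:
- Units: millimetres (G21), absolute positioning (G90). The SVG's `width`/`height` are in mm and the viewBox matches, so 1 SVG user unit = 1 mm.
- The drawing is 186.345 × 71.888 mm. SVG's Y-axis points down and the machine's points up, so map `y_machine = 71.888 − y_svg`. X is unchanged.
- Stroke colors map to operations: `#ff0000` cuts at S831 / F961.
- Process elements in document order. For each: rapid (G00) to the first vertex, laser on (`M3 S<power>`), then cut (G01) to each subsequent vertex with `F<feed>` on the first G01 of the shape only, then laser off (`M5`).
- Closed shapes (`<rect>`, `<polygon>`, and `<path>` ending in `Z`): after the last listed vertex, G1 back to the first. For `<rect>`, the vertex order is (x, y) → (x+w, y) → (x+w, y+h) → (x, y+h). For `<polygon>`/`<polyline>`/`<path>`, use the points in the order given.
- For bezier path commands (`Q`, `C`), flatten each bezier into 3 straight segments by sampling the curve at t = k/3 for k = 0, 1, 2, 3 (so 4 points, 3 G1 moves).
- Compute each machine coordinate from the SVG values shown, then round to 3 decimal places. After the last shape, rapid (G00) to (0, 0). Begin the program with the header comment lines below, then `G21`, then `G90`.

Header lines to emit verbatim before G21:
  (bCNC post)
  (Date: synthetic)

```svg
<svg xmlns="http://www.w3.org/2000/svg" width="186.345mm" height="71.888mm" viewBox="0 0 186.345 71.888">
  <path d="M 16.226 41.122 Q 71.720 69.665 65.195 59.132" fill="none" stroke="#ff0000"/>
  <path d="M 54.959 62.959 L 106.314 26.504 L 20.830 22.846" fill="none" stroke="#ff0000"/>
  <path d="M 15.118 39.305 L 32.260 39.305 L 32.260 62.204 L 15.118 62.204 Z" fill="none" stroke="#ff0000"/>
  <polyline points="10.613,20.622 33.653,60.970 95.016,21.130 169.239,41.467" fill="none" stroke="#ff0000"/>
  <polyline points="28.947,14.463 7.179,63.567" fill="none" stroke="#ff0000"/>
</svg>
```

1 u = 1 mm; y_m = 71.888 − y.

[1] `<path>` quadratic bezier, #ff0000→cut S831 F961: (16.226,30.766) → (46.331,16.079) → (62.654,10.076) → (65.195,12.756)

[2] `<path>` open polyline, #ff0000→cut S831 F961: (54.959,8.929) → (106.314,45.384) → (20.830,49.042)

[3] `<path>` rectangle, #ff0000→cut S831 F961: (15.118,32.583) → (32.260,32.583) → (32.260,9.684) → (15.118,9.684) → (15.118,32.583) (closed)

[4] `<polyline>` open polyline, #ff0000→cut S831 F961: (10.613,51.266) → (33.653,10.918) → (95.016,50.758) → (169.239,30.421)

[5] `<polyline>` line segment, #ff0000→cut S831 F961: (28.947,57.425) → (7.179,8.321)

(bCNC post)
(Date: synthetic)
G21
G90
G00 X16.226 Y30.766
M3 S831
G01 X46.331 Y16.079 F961
G01 X62.654 Y10.076
G01 X65.195 Y12.756
M5
G00 X54.959 Y8.929
M3 S831
G01 X106.314 Y45.384 F961
G01 X20.830 Y49.042
M5
G00 X15.118 Y32.583
M3 S831
G01 X32.260 Y32.583 F961
G01 X32.260 Y9.684
G01 X15.118 Y9.684
G01 X15.118 Y32.583
M5
G00 X10.613 Y51.266
M3 S831
G01 X33.653 Y10.918 F961
G01 X95.016 Y50.758
G01 X169.239 Y30.421
M5
G00 X28.947 Y57.425
M3 S831
G01 X7.179 Y8.321 F961
M5
G00 X0.000 Y0.000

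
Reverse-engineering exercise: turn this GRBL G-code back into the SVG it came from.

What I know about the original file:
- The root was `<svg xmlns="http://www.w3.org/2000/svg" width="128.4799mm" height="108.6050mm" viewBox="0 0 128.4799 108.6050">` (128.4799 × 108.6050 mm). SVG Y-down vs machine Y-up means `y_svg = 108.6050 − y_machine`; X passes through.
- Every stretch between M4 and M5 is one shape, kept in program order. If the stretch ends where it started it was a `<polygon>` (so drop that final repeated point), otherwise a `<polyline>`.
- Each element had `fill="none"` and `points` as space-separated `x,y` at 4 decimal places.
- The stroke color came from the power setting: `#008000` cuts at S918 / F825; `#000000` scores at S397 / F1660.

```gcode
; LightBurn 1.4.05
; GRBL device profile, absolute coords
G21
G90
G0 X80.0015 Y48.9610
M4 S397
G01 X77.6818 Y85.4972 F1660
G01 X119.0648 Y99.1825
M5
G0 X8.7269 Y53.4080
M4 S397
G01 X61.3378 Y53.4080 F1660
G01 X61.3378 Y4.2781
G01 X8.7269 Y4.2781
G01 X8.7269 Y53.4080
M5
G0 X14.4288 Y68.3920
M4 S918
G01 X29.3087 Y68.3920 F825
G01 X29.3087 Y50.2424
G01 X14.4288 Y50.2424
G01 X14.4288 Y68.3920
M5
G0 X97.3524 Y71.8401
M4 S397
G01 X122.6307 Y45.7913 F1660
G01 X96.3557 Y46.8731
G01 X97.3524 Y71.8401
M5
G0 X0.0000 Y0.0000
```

y_svg = 108.6050 − y_m.

[1] S397→`#000000` (score); open run; points: 80.0015,59.6440 77.6818,23.1078 119.0648,9.4225

[2] S397→`#000000` (score); closed run; points: 8.7269,55.1970 61.3378,55.1970 61.3378,104.3269 8.7269,104.3269

[3] S918→`#008000` (cut); closed run; points: 14.4288,40.2130 29.3087,40.2130 29.3087,58.3626 14.4288,58.3626

[4] S397→`#000000` (score); closed run; points: 97.3524,36.7649 122.6307,62.8137 96.3557,61.7319

<svg xmlns="http://www.w3.org/2000/svg" width="128.4799mm" height="108.6050mm" viewBox="0 0 128.4799 108.6050">
  <polyline points="80.0015,59.6440 77.6818,23.1078 119.0648,9.4225" fill="none" stroke="#000000"/>
  <polygon points="8.7269,55.1970 61.3378,55.1970 61.3378,104.3269 8.7269,104.3269" fill="none" stroke="#000000"/>
  <polygon points="14.4288,40.2130 29.3087,40.2130 29.3087,58.3626 14.4288,58.3626" fill="none" stroke="#008000"/>
  <polygon points="97.3524,36.7649 122.6307,62.8137 96.3557,61.7319" fill="none" stroke="#000000"/>
</svg>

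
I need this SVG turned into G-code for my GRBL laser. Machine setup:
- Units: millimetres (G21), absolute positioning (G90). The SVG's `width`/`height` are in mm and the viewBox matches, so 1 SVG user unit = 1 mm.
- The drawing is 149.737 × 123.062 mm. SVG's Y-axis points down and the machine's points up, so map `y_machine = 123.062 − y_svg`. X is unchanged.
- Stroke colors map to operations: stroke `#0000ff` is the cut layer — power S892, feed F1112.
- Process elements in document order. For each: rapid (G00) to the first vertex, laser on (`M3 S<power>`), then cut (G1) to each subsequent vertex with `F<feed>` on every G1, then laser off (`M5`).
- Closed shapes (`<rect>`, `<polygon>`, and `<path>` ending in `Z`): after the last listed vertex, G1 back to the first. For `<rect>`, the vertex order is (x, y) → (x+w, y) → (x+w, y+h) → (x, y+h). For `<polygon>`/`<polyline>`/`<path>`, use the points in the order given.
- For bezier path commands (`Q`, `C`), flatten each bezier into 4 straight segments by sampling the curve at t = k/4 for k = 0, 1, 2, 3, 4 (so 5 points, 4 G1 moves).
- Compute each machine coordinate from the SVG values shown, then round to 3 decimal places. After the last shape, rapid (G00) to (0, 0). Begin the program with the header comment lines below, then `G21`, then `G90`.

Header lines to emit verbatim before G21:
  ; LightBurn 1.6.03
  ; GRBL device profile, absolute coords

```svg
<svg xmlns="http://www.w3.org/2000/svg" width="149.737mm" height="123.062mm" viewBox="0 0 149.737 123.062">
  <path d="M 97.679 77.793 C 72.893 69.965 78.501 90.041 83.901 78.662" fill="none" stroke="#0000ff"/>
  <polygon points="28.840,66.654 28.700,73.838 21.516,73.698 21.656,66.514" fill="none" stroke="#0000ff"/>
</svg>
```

; LightBurn 1.6.03
; GRBL device profile, absolute coords
G21
G90
G00 X97.679 Y45.269
M3 S892
G1 X84.310 Y46.835 F1112
G1 X79.470 Y43.503 F1112
G1 X80.290 Y40.836 F1112
G1 X83.901 Y44.400 F1112
M5
G00 X28.840 Y56.408
M3 S892
G1 X28.700 Y49.224 F1112
G1 X21.516 Y49.364 F1112
G1 X21.656 Y56.548 F1112
G1 X28.840 Y56.408 F1112
M5
G00 X0.000 Y0.000

1 u = 1 mm; y_m = 123.062 − y.

[1] `<path>` cubic bezier, #0000ff→cut S892 F1112: (97.679,45.269) → (84.310,46.835) → (79.470,43.503) → (80.290,40.836) → (83.901,44.400)

[2] `<polygon>` regular polygon, #0000ff→cut S892 F1112: (28.840,56.408) → (28.700,49.224) → (21.516,49.364) → (21.656,56.548) → (28.840,56.408) (closed)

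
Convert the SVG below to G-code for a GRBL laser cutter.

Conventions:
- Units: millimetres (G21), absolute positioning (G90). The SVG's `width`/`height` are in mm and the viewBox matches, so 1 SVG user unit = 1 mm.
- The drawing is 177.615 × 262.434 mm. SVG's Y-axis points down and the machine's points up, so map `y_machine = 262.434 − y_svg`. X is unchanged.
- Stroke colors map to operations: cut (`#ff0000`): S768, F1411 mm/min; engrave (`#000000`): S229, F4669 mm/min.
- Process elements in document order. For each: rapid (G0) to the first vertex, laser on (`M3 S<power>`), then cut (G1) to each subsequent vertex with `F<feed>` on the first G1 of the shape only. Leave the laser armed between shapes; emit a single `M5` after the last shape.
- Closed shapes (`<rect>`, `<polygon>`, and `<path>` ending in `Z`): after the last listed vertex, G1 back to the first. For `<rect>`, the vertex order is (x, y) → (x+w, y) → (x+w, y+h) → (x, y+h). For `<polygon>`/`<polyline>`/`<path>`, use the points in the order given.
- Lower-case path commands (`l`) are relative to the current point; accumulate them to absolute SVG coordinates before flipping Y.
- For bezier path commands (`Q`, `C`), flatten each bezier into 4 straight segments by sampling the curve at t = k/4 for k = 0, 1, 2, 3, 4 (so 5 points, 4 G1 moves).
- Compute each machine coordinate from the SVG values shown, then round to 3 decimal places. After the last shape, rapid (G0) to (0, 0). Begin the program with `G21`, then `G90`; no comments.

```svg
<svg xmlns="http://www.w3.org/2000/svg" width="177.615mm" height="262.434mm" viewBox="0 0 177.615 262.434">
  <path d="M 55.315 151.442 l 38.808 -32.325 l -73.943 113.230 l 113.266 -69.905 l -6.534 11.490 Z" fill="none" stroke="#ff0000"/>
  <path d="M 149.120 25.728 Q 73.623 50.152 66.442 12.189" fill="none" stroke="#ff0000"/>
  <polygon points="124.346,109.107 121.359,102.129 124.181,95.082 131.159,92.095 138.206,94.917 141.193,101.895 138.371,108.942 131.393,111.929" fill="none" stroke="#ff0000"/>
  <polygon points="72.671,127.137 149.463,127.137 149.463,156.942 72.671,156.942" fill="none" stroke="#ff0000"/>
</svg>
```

G21
G90
G0 X55.315 Y110.992
M3 S768
G1 X94.123 Y143.317 F1411
G1 X20.180 Y30.087
G1 X133.446 Y99.992
G1 X126.912 Y88.502
G1 X55.315 Y110.992
G0 X149.120 Y236.706
M3 S768
G1 X115.641 Y228.393 F1411
G1 X90.702 Y227.879
G1 X74.302 Y235.163
G1 X66.442 Y250.245
G0 X124.346 Y153.327
M3 S768
G1 X121.359 Y160.305 F1411
G1 X124.181 Y167.352
G1 X131.159 Y170.339
G1 X138.206 Y167.517
G1 X141.193 Y160.539
G1 X138.371 Y153.492
G1 X131.393 Y150.505
G1 X124.346 Y153.327
G0 X72.671 Y135.297
M3 S768
G1 X149.463 Y135.297 F1411
G1 X149.463 Y105.492
G1 X72.671 Y105.492
G1 X72.671 Y135.297
M5
G0 X0.000 Y0.000

1 u = 1 mm; y_m = 262.434 − y.

[1] `<path>` closed polygon, #ff0000→cut S768 F1411: (55.315,110.992) → (94.123,143.317) → (20.180,30.087) → (133.446,99.992) → (126.912,88.502) → (55.315,110.992) (closed)

[2] `<path>` quadratic bezier, #ff0000→cut S768 F1411: (149.120,236.706) → (115.641,228.393) → (90.702,227.879) → (74.302,235.163) → (66.442,250.245)

[3] `<polygon>` regular polygon, #ff0000→cut S768 F1411: (124.346,153.327) → (121.359,160.305) → (124.181,167.352) → (131.159,170.339) → (138.206,167.517) → (141.193,160.539) → (138.371,153.492) → (131.393,150.505) → (124.346,153.327) (closed)

[4] `<polygon>` rectangle, #ff0000→cut S768 F1411: (72.671,135.297) → (149.463,135.297) → (149.463,105.492) → (72.671,105.492) → (72.671,135.297) (closed)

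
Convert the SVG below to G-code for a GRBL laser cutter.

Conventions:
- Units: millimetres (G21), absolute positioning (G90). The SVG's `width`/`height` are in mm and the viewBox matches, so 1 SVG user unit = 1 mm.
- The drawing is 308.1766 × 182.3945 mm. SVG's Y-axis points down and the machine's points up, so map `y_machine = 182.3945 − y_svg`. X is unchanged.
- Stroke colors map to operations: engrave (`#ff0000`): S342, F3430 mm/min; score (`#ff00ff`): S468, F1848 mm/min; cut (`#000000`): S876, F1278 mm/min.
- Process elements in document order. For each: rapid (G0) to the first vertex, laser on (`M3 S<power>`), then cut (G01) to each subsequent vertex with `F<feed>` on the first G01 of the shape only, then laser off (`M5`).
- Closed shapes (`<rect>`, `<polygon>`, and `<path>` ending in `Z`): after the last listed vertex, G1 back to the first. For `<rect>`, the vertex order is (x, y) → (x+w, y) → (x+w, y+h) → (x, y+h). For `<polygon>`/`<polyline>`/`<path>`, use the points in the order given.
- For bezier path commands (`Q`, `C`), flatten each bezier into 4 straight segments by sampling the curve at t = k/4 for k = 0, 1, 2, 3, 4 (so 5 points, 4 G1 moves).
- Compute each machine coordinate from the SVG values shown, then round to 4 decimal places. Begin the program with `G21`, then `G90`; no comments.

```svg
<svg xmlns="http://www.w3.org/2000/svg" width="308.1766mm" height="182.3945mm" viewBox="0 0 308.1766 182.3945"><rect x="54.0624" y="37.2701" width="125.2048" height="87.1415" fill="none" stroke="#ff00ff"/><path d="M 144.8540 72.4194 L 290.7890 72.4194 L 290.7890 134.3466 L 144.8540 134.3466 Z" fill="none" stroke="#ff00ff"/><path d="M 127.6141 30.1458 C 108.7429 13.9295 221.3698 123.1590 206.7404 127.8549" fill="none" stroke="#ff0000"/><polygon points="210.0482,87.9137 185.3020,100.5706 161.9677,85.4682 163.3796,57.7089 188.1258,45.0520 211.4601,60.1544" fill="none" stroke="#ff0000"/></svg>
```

viewBox `0 0 308.1766 182.3945` with mm width/height → 1 unit = 1 mm. Flip: y_m = 182.3945 − y_svg.

**Shape 1** — `<rect>` rectangle, stroke `#ff00ff` → score (S468, F1848). Machine vertices: (54.0624,145.1244) → (179.2672,145.1244) → (179.2672,57.9829) → (54.0624,57.9829) → (54.0624,145.1244). Closed: final G1 returns to the first vertex.

**Shape 2** — `<path>` rectangle, stroke `#ff00ff` → score (S468, F1848). Machine vertices: (144.8540,109.9751) → (290.7890,109.9751) → (290.7890,48.0479) → (144.8540,48.0479) → (144.8540,109.9751). Closed: final G1 returns to the first vertex.

**Shape 3** — `<path>` cubic bezier, stroke `#ff0000` → engrave (S342, F3430). Control points (SVG): P0=(127.6141,30.1458), P1=(108.7429,13.9295), P2=(221.3698,123.1590), P3=(206.7404,127.8549); sampled at t=k/4. Machine vertices: (127.6141,152.2487) → (134.0736,144.4833) → (165.5866,111.2362) → (197.8949,74.0681) → (206.7404,54.5396). Open path.

**Shape 4** — `<polygon>` regular polygon, stroke `#ff0000` → engrave (S342, F3430). Machine vertices: (210.0482,94.4808) → (185.3020,81.8239) → (161.9677,96.9263) → (163.3796,124.6856) → (188.1258,137.3425) → (211.4601,122.2401) → (210.0482,94.4808). Closed: final G1 returns to the first vertex.

G21
G90
G0 X54.0624 Y145.1244
M3 S468
G01 X179.2672 Y145.1244 F1848
G01 X179.2672 Y57.9829
G01 X54.0624 Y57.9829
G01 X54.0624 Y145.1244
M5
G0 X144.8540 Y109.9751
M3 S468
G01 X290.7890 Y109.9751 F1848
G01 X290.7890 Y48.0479
G01 X144.8540 Y48.0479
G01 X144.8540 Y109.9751
M5
G0 X127.6141 Y152.2487
M3 S342
G01 X134.0736 Y144.4833 F3430
G01 X165.5866 Y111.2362
G01 X197.8949 Y74.0681
G01 X206.7404 Y54.5396
M5
G0 X210.0482 Y94.4808
M3 S342
G01 X185.3020 Y81.8239 F3430
G01 X161.9677 Y96.9263
G01 X163.3796 Y124.6856
G01 X188.1258 Y137.3425
G01 X211.4601 Y122.2401
G01 X210.0482 Y94.4808
M5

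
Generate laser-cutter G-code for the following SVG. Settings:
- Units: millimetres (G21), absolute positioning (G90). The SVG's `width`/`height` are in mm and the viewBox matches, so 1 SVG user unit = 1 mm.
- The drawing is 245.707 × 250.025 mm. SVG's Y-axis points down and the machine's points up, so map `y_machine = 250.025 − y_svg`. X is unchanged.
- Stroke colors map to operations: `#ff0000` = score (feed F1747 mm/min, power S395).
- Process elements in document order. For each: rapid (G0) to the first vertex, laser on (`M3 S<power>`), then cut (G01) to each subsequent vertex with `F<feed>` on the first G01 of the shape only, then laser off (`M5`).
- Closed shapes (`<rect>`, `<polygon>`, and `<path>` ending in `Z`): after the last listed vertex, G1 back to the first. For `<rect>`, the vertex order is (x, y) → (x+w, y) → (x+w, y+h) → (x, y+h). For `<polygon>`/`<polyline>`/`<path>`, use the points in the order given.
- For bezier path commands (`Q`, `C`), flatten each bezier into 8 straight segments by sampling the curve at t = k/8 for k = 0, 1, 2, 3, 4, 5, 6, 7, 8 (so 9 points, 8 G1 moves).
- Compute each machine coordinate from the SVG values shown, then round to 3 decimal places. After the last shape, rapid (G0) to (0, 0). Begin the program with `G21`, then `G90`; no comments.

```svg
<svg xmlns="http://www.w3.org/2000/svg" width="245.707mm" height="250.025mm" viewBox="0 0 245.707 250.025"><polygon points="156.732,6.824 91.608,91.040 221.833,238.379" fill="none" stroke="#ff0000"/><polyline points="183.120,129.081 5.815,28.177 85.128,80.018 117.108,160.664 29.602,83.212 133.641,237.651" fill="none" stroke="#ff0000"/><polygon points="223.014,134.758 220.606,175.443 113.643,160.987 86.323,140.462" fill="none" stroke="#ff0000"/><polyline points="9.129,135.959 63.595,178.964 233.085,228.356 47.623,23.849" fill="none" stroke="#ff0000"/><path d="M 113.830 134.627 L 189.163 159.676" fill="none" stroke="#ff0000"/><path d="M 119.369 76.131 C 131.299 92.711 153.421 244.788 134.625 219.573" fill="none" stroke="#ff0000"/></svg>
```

G21
G90
G0 X156.732 Y243.201
M3 S395
G01 X91.608 Y158.985 F1747
G01 X221.833 Y11.646
G01 X156.732 Y243.201
M5
G0 X183.120 Y120.944
M3 S395
G01 X5.815 Y221.848 F1747
G01 X85.128 Y170.007
G01 X117.108 Y89.361
G01 X29.602 Y166.813
G01 X133.641 Y12.374
M5
G0 X223.014 Y115.267
M3 S395
G01 X220.606 Y74.582 F1747
G01 X113.643 Y89.038
G01 X86.323 Y109.563
G01 X223.014 Y115.267
M5
G0 X9.129 Y114.066
M3 S395
G01 X63.595 Y71.061 F1747
G01 X233.085 Y21.669
G01 X47.623 Y226.176
M5
G0 X113.830 Y115.398
M3 S395
G01 X189.163 Y90.349 F1747
M5
G0 X119.369 Y173.894
M3 S395
G01 X124.221 Y161.936 F1747
G01 X129.429 Y140.941
G01 X134.395 Y114.573
G01 X138.519 Y86.500
G01 X141.203 Y60.385
G01 X141.848 Y39.896
G01 X139.855 Y28.696
G01 X134.625 Y30.452
M5
G0 X0.000 Y0.000

Since the viewBox matches the mm dimensions, user units are millimetres directly. The only transform is the Y-flip y_m = 250.025 − y_svg.

Shape 1 is a closed polygon drawn with `<polygon>`. Its stroke #ff0000 means score at S395, F1747. After flipping Y the toolpath is (156.732,243.201) → (91.608,158.985) → (221.833,11.646) → (156.732,243.201), returning to the start.

Shape 2 is a open polyline drawn with `<polyline>`. Its stroke #ff0000 means score at S395, F1747. After flipping Y the toolpath is (183.120,120.944) → (5.815,221.848) → (85.128,170.007) → (117.108,89.361) → (29.602,166.813) → (133.641,12.374).

Shape 3 is a closed polygon drawn with `<polygon>`. Its stroke #ff0000 means score at S395, F1747. After flipping Y the toolpath is (223.014,115.267) → (220.606,74.582) → (113.643,89.038) → (86.323,109.563) → (223.014,115.267), returning to the start.

Shape 4 is a open polyline drawn with `<polyline>`. Its stroke #ff0000 means score at S395, F1747. After flipping Y the toolpath is (9.129,114.066) → (63.595,71.061) → (233.085,21.669) → (47.623,226.176).

Shape 5 is a line segment drawn with `<path>`. Its stroke #ff0000 means score at S395, F1747. After flipping Y the toolpath is (113.830,115.398) → (189.163,90.349).

Shape 6 is a cubic bezier drawn with `<path>`. Its stroke #ff0000 means score at S395, F1747. After flipping Y the toolpath is (119.369,173.894) → (124.221,161.936) → (129.429,140.941) → (134.395,114.573) → (138.519,86.500) → (141.203,60.385) → (141.848,39.896) → (139.855,28.696) → (134.625,30.452).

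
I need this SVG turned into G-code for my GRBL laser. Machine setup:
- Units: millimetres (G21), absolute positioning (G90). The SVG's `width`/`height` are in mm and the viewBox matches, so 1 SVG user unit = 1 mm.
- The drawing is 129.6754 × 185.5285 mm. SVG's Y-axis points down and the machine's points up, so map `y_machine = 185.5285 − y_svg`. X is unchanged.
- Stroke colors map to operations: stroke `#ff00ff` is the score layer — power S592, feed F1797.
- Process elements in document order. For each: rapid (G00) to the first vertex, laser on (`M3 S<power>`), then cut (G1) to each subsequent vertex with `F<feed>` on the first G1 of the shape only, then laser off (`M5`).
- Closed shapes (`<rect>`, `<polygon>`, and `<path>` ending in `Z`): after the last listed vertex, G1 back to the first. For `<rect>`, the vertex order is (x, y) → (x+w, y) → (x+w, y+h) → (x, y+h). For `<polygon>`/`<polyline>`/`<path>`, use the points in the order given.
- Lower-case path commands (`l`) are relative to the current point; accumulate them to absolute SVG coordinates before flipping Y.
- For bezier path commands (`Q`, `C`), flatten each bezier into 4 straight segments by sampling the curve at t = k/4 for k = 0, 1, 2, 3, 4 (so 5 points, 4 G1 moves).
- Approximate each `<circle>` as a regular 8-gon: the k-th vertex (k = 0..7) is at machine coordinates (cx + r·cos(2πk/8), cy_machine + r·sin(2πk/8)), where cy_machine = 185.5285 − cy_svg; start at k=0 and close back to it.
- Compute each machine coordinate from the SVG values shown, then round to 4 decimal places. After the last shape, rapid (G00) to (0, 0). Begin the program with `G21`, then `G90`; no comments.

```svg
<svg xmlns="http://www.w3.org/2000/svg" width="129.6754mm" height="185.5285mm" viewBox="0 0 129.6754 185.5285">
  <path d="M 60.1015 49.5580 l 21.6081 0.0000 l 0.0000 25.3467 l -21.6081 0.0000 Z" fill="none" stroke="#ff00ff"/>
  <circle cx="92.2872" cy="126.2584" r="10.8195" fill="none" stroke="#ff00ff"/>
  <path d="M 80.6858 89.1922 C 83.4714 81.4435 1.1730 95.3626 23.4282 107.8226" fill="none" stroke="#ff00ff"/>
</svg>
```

G21
G90
G00 X60.1015 Y135.9705
M3 S592
G1 X81.7096 Y135.9705 F1797
G1 X81.7096 Y110.6238
G1 X60.1015 Y110.6238
G1 X60.1015 Y135.9705
M5
G00 X103.1067 Y59.2701
M3 S592
G1 X99.9377 Y66.9206 F1797
G1 X92.2872 Y70.0896
G1 X84.6367 Y66.9206
G1 X81.4677 Y59.2701
G1 X84.6367 Y51.6196
G1 X92.2872 Y48.4506
G1 X99.9377 Y51.6196
G1 X103.1067 Y59.2701
M5
G00 X80.6858 Y96.3363
M3 S592
G1 X69.7848 Y98.4465 F1797
G1 X44.7559 Y94.5994
G1 X23.3775 Y86.9631
G1 X23.4282 Y77.7059
M5
G00 X0.0000 Y0.0000

viewBox `0 0 129.6754 185.5285` with mm width/height → 1 unit = 1 mm. Flip: y_m = 185.5285 − y_svg.

**Shape 1** — `<path>` rectangle, stroke `#ff00ff` → score (S592, F1797). Machine vertices: (60.1015,135.9705) → (81.7096,135.9705) → (81.7096,110.6238) → (60.1015,110.6238) → (60.1015,135.9705). Closed: final G1 returns to the first vertex.

**Shape 2** — `<circle>` circle, stroke `#ff00ff` → score (S592, F1797). Machine vertices: (103.1067,59.2701) → (99.9377,66.9206) → (92.2872,70.0896) → (84.6367,66.9206) → (81.4677,59.2701) → (84.6367,51.6196) → (92.2872,48.4506) → (99.9377,51.6196) → (103.1067,59.2701). Closed: final G1 returns to the first vertex.

**Shape 3** — `<path>` cubic bezier, stroke `#ff00ff` → score (S592, F1797). Control points (SVG): P0=(80.6858,89.1922), P1=(83.4714,81.4435), P2=(1.1730,95.3626), P3=(23.4282,107.8226); sampled at t=k/4. Machine vertices: (80.6858,96.3363) → (69.7848,98.4465) → (44.7559,94.5994) → (23.3775,86.9631) → (23.4282,77.7059). Open path.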